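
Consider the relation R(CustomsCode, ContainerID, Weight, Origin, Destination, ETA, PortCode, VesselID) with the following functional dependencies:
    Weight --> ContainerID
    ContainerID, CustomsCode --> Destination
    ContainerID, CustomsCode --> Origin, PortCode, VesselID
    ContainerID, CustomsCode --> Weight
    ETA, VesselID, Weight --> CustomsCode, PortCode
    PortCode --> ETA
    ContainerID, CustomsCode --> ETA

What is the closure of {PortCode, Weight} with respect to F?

Start with {PortCode, Weight}.
Weight --> ContainerID applies; add {ContainerID} → now {ContainerID, PortCode, Weight}.
PortCode --> ETA applies; add {ETA} → now {ContainerID, ETA, PortCode, Weight}.
No further FD applies.

{ContainerID, ETA, PortCode, Weight}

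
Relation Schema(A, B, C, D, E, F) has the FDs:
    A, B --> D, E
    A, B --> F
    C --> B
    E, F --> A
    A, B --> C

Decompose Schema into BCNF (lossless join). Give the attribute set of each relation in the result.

{A, E, F}; {B, C}; {C, D, E, F}

Candidate keys of the original relation: {A, B}, {A, C}, {B, E, F}, {C, E, F}.
{A, B, C, D, E, F}: {C} determines {B, C} here but is not a superkey — split on C --> B, giving {B, C} and {A, C, D, E, F}.
{B, C} has no BCNF violation.
{A, C, D, E, F}: {E, F} determines {A, E, F} here but is not a superkey — split on E, F --> A, giving {A, E, F} and {C, D, E, F}.
{A, E, F} has no BCNF violation.
{C, D, E, F} has no BCNF violation.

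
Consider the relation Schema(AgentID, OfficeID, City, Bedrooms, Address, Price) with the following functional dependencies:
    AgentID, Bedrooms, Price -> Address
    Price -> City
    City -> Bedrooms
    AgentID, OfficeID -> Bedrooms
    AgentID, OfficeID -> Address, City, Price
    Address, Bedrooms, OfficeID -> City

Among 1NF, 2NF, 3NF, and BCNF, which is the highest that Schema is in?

Candidate key: {AgentID, OfficeID}. Prime attributes: {AgentID, OfficeID}.
For AgentID, Bedrooms, Price -> Address we have {AgentID, Bedrooms, Price}⁺ = {Address, AgentID, Bedrooms, City, Price}; {AgentID, Bedrooms, Price} is not a superkey, so BCNF fails.
AgentID, Bedrooms, Price -> Address determines the non-prime attribute {Address} from a non-superkey — 3NF is violated.
No proper subset of a key has a non-prime attribute in its closure, so there is no partial dependency; 2NF holds.

2NF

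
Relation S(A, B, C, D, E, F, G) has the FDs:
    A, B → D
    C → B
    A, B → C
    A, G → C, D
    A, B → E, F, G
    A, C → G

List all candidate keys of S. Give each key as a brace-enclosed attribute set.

{A} never appears on the right of any FD, so every key must include it.
{A, B} is a candidate key since {A, B}⁺ = {A, B, C, D, E, F, G} covers every attribute.
{A, C} is a candidate key since {A, C}⁺ = {A, B, C, D, E, F, G} covers every attribute.
{A, G} is a candidate key since {A, G}⁺ = {A, B, C, D, E, F, G} covers every attribute.
These are minimal and exhaustive — every other superkey contains one of them.

{A, B}, {A, C}, {A, G}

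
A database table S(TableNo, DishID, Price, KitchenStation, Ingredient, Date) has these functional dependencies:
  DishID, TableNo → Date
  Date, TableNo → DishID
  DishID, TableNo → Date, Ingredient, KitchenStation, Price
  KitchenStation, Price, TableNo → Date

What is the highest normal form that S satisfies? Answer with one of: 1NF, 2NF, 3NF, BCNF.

Candidate keys: {Date, TableNo}, {DishID, TableNo}, {KitchenStation, Price, TableNo}. Prime attributes: {Date, DishID, KitchenStation, Price, TableNo}.
Each dependency's left side is a superkey — BCNF holds.

BCNF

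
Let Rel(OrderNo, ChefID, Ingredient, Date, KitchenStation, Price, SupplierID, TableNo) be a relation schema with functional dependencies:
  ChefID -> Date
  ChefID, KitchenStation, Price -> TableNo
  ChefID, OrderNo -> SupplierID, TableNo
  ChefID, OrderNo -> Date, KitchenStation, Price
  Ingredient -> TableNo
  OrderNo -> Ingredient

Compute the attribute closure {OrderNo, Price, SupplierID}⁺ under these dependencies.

Start with {OrderNo, Price, SupplierID}.
OrderNo -> Ingredient applies; add {Ingredient} → now {Ingredient, OrderNo, Price, SupplierID}.
Ingredient -> TableNo applies; add {TableNo} → now {Ingredient, OrderNo, Price, SupplierID, TableNo}.
No further FD applies.

{Ingredient, OrderNo, Price, SupplierID, TableNo}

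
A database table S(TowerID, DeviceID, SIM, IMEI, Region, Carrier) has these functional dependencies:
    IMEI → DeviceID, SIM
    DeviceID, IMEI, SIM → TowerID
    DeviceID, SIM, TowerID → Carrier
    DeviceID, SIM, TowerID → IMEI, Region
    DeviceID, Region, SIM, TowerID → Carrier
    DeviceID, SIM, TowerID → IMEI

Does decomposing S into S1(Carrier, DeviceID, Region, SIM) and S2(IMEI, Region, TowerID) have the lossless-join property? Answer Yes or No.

No

The shared attributes are {Region} and {Region}⁺ = {Region}.
S1 ⊄ {Region} and S2 ⊄ {Region}, so the split is lossy.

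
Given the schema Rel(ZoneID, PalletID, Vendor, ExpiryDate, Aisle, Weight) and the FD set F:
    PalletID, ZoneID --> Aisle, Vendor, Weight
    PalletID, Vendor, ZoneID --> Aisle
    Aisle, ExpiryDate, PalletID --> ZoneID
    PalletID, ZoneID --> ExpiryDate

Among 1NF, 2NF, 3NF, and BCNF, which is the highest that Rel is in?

Candidate keys: {Aisle, ExpiryDate, PalletID}, {PalletID, ZoneID}. Prime attributes: {Aisle, ExpiryDate, PalletID, ZoneID}.
Every FD has a superkey on the left, so the relation is in BCNF.

BCNF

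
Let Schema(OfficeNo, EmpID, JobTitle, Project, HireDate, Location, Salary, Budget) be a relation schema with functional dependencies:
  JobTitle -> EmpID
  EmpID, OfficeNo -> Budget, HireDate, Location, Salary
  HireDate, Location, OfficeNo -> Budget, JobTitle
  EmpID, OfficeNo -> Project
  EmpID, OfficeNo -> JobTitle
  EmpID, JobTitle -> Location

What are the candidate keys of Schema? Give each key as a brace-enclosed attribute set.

{EmpID, OfficeNo}, {HireDate, Location, OfficeNo}, {JobTitle, OfficeNo}

Attributes never on any right-hand side: {OfficeNo} — every candidate key must contain it.
Closure of {EmpID, OfficeNo} is {Budget, EmpID, HireDate, JobTitle, Location, OfficeNo, Project, Salary}, the whole schema; {EmpID, OfficeNo} is a candidate key.
Closure of {JobTitle, OfficeNo} is {Budget, EmpID, HireDate, JobTitle, Location, OfficeNo, Project, Salary}, the whole schema; {JobTitle, OfficeNo} is a candidate key.
Closure of {HireDate, Location, OfficeNo} is {Budget, EmpID, HireDate, JobTitle, Location, OfficeNo, Project, Salary}, the whole schema; {HireDate, Location, OfficeNo} is a candidate key.
These are minimal and exhaustive — every other superkey contains one of them.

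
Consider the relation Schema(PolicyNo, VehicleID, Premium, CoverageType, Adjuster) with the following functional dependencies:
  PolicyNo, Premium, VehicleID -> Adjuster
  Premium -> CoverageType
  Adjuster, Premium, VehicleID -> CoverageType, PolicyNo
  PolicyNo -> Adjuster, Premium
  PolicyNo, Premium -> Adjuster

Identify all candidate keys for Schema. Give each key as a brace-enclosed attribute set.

{Adjuster, Premium, VehicleID}, {PolicyNo, VehicleID}

{VehicleID} never appears on the right of any FD, so every key must include it.
Closure of {PolicyNo, VehicleID} is {Adjuster, CoverageType, PolicyNo, Premium, VehicleID}, the whole schema; {PolicyNo, VehicleID} is a candidate key.
Closure of {Adjuster, Premium, VehicleID} is {Adjuster, CoverageType, PolicyNo, Premium, VehicleID}, the whole schema; {Adjuster, Premium, VehicleID} is a candidate key.
Any other superkey properly contains one of these, so there are no further candidate keys.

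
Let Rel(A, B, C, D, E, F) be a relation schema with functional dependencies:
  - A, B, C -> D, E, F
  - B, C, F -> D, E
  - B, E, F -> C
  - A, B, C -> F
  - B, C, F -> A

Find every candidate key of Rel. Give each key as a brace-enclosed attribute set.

{A, B, C}, {B, C, F}, {B, E, F}

No FD produces {B}, so it must be in every candidate key.
{A, B, C} is a candidate key since {A, B, C}⁺ = {A, B, C, D, E, F} covers every attribute.
{B, C, F} is a candidate key since {B, C, F}⁺ = {A, B, C, D, E, F} covers every attribute.
{B, E, F} is a candidate key since {B, E, F}⁺ = {A, B, C, D, E, F} covers every attribute.
Any other superkey properly contains one of these, so there are no further candidate keys.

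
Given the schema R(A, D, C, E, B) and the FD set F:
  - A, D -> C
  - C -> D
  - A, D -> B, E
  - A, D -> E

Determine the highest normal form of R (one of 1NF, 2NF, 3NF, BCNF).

3NF

Candidate keys: {A, C}, {A, D}. Prime attributes: {A, C, D}.
C -> D: {C}⁺ = {C, D}, which is not all of the attributes, so the left side is not a superkey — BCNF is violated.
Since {D} ⊆ prime attributes and every other non-superkey FD also has a prime right side, the schema is in 3NF.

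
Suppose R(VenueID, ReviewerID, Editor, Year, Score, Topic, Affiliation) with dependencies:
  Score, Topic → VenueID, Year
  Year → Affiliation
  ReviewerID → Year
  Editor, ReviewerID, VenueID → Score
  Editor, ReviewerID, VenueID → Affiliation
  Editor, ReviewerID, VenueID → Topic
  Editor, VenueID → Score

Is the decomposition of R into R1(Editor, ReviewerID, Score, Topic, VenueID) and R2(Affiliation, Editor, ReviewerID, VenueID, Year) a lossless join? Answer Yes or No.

Yes

The shared attributes are {Editor, ReviewerID, VenueID} and {Editor, ReviewerID, VenueID}⁺ = {Affiliation, Editor, ReviewerID, Score, Topic, VenueID, Year}.
Since R1 ⊆ {Affiliation, Editor, ReviewerID, Score, Topic, VenueID, Year}, the intersection is a superkey of R1; the decomposition is lossless.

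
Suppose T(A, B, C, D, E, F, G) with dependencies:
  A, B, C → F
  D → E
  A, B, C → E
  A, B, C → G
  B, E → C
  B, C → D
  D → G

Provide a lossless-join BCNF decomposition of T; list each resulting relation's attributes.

Candidate keys of the original relation: {A, B, C}, {A, B, D}, {A, B, E}.
Within {A, B, C, D, E, F, G}: {D}⁺ ∩ {A, B, C, D, E, F, G} = {D, E, G}, not the whole set, so D → E, G violates BCNF; decompose into {D, E, G} and {A, B, C, D, F}.
{D, E, G} has no BCNF violation.
Within {A, B, C, D, F}: {B, C}⁺ ∩ {A, B, C, D, F} = {B, C, D}, not the whole set, so B, C → D violates BCNF; decompose into {B, C, D} and {A, B, C, F}.
{B, C, D} has no BCNF violation.
{A, B, C, F} has no BCNF violation.

{A, B, C, F}; {B, C, D}; {D, E, G}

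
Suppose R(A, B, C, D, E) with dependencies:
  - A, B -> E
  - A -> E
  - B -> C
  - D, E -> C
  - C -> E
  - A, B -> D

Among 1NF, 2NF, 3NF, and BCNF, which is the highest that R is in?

1NF

Candidate key: {A, B}. Prime attributes: {A, B}.
A -> E breaks BCNF: {A}⁺ = {A, E}, so {A} is not a superkey.
A -> E determines the non-prime attribute {E} from a non-superkey — 3NF is violated.
Since {A} ⊂ {A, B} and {A}⁺ ⊇ {E} with {E} non-prime, there is a partial dependency; 2NF fails.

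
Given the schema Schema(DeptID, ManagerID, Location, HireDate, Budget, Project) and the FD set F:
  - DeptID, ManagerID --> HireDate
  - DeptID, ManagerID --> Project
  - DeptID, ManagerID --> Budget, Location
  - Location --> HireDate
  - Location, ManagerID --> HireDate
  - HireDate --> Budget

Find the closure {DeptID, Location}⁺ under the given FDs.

{Budget, DeptID, HireDate, Location}

Start with {DeptID, Location}.
Location --> HireDate applies; add {HireDate} → now {DeptID, HireDate, Location}.
HireDate --> Budget applies; add {Budget} → now {Budget, DeptID, HireDate, Location}.
No further FD applies.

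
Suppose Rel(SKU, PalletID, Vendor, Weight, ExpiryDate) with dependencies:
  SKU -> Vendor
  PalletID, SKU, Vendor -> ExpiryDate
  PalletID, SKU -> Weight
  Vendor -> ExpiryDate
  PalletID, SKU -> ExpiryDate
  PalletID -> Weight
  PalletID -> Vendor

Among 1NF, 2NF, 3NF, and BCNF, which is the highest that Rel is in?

Candidate key: {PalletID, SKU}. Prime attributes: {PalletID, SKU}.
SKU -> Vendor: {SKU}⁺ = {ExpiryDate, SKU, Vendor}, which is not all of the attributes, so the left side is not a superkey — BCNF is violated.
SKU -> Vendor determines the non-prime attribute {Vendor} from a non-superkey — 3NF is violated.
{PalletID} is a proper subset of the key {PalletID, SKU}, and {PalletID}⁺ contains the non-prime attributes {ExpiryDate, Vendor, Weight} — a partial dependency, so 2NF is violated.

1NF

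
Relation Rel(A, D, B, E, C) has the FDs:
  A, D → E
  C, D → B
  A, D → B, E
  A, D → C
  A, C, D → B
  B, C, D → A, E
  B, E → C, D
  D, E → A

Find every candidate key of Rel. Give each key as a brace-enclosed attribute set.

{A, D}, {B, E}, {C, D}, {D, E}

{A, D} is a candidate key since {A, D}⁺ = {A, B, C, D, E} covers every attribute.
{B, E} is a candidate key since {B, E}⁺ = {A, B, C, D, E} covers every attribute.
{C, D} is a candidate key since {C, D}⁺ = {A, B, C, D, E} covers every attribute.
{D, E} is a candidate key since {D, E}⁺ = {A, B, C, D, E} covers every attribute.
Any other superkey properly contains one of these, so there are no further candidate keys.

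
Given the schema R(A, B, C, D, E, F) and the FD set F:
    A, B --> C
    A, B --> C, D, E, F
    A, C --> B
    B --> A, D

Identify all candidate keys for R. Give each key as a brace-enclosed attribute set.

{B}⁺ = {A, B, C, D, E, F}, which is every attribute, so {B} is a candidate key.
{A, C}⁺ = {A, B, C, D, E, F}, which is every attribute, so {A, C} is a candidate key.
No proper subset of any of these is a key, and no other minimal superkey exists.

{A, C}, {B}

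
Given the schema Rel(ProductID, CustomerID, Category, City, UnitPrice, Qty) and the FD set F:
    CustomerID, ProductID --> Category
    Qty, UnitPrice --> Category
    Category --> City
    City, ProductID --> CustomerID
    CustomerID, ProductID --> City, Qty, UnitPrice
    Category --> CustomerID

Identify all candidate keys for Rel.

Attributes never on any right-hand side: {ProductID} — every candidate key must contain it.
Closure of {Category, ProductID} is {Category, City, CustomerID, ProductID, Qty, UnitPrice}, the whole schema; {Category, ProductID} is a candidate key.
Closure of {City, ProductID} is {Category, City, CustomerID, ProductID, Qty, UnitPrice}, the whole schema; {City, ProductID} is a candidate key.
Closure of {CustomerID, ProductID} is {Category, City, CustomerID, ProductID, Qty, UnitPrice}, the whole schema; {CustomerID, ProductID} is a candidate key.
Closure of {ProductID, Qty, UnitPrice} is {Category, City, CustomerID, ProductID, Qty, UnitPrice}, the whole schema; {ProductID, Qty, UnitPrice} is a candidate key.
No proper subset of any of these is a key, and no other minimal superkey exists.

{Category, ProductID}, {City, ProductID}, {CustomerID, ProductID}, {ProductID, Qty, UnitPrice}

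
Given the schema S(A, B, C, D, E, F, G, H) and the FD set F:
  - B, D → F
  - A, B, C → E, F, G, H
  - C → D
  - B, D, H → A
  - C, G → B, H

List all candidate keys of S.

{A, B, C}, {B, C, H}, {C, G}

No FD produces {C}, so it must be in every candidate key.
{C, G}⁺ = {A, B, C, D, E, F, G, H} — all of the relation — so {C, G} is a candidate key.
{A, B, C}⁺ = {A, B, C, D, E, F, G, H} — all of the relation — so {A, B, C} is a candidate key.
{B, C, H}⁺ = {A, B, C, D, E, F, G, H} — all of the relation — so {B, C, H} is a candidate key.
These are minimal and exhaustive — every other superkey contains one of them.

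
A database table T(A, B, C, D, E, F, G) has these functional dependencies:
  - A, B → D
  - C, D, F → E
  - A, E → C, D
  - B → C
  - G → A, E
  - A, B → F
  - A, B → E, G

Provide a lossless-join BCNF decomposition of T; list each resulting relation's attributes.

{A, D, G}; {B, C}; {B, F, G}; {C, D, E, F}

Candidate keys of the original relation: {A, B}, {B, G}.
{A, B, C, D, E, F, G}: {C, D, F} determines {C, D, E, F} here but is not a superkey — split on C, D, F → E, giving {C, D, E, F} and {A, B, C, D, F, G}.
{C, D, E, F} has no BCNF violation.
{A, B, C, D, F, G}: {B} determines {B, C} here but is not a superkey — split on B → C, giving {B, C} and {A, B, D, F, G}.
{B, C} has no BCNF violation.
{A, B, D, F, G}: {G} determines {A, D, G} here but is not a superkey — split on G → A, D, giving {A, D, G} and {B, F, G}.
{A, D, G} has no BCNF violation.
{B, F, G} has no BCNF violation.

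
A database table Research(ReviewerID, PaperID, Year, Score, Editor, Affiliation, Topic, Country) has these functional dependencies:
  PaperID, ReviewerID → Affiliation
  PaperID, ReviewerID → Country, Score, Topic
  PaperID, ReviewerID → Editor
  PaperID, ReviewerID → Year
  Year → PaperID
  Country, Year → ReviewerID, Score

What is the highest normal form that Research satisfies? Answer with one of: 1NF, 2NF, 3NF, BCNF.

3NF

Candidate keys: {Country, Year}, {PaperID, ReviewerID}, {ReviewerID, Year}. Prime attributes: {Country, PaperID, ReviewerID, Year}.
Year → PaperID breaks BCNF: {Year}⁺ = {PaperID, Year}, so {Year} is not a superkey.
Its right-hand attributes {PaperID} are all prime, as are those of every other non-superkey FD — the relation is in 3NF.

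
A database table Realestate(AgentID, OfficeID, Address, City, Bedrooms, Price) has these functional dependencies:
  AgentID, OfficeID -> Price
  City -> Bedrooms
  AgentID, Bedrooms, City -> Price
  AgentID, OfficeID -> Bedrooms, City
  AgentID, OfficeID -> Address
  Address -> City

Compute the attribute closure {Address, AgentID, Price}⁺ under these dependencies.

Start with {Address, AgentID, Price}.
Address -> City applies; add {City} → now {Address, AgentID, City, Price}.
City -> Bedrooms applies; add {Bedrooms} → now {Address, AgentID, Bedrooms, City, Price}.
No further FD applies.

{Address, AgentID, Bedrooms, City, Price}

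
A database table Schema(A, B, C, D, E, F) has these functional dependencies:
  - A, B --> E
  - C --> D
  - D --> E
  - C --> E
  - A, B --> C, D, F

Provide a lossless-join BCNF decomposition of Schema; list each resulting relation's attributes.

{A, B, C, F}; {C, D}; {D, E}

Candidate key of the original relation: {A, B}.
In {A, B, C, D, E, F}, {C} is not a superkey ({C}⁺ restricted to this set is {C, D, E}), so split on C --> D, E into {C, D, E} and {A, B, C, F}.
In {C, D, E}, {D} is not a superkey ({D}⁺ restricted to this set is {D, E}), so split on D --> E into {D, E} and {C, D}.
{D, E} has no BCNF violation.
{C, D} has no BCNF violation.
{A, B, C, F} has no BCNF violation.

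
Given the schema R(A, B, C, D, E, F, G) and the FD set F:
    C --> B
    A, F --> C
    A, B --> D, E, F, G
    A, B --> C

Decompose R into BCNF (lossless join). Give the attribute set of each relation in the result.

Candidate keys of the original relation: {A, B}, {A, C}, {A, F}.
{A, B, C, D, E, F, G}: {C} determines {B, C} here but is not a superkey — split on C --> B, giving {B, C} and {A, C, D, E, F, G}.
{B, C} is in BCNF.
{A, C, D, E, F, G} is in BCNF.

{A, C, D, E, F, G}; {B, C}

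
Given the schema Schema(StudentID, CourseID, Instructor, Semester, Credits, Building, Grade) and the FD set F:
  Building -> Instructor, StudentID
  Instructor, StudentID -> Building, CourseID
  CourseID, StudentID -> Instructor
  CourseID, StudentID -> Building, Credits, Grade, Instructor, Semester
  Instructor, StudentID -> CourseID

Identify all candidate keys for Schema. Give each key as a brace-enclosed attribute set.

{Building} is a candidate key since {Building}⁺ = {Building, CourseID, Credits, Grade, Instructor, Semester, StudentID} covers every attribute.
{CourseID, StudentID} is a candidate key since {CourseID, StudentID}⁺ = {Building, CourseID, Credits, Grade, Instructor, Semester, StudentID} covers every attribute.
{Instructor, StudentID} is a candidate key since {Instructor, StudentID}⁺ = {Building, CourseID, Credits, Grade, Instructor, Semester, StudentID} covers every attribute.
These are minimal and exhaustive — every other superkey contains one of them.

{Building}, {CourseID, StudentID}, {Instructor, StudentID}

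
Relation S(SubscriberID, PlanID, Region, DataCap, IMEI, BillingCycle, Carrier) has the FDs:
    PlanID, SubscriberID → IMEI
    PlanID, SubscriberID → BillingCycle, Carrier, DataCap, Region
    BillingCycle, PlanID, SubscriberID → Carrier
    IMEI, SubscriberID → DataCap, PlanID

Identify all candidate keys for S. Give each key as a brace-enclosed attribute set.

{SubscriberID} never appears on the right of any FD, so every key must include it.
{IMEI, SubscriberID}⁺ = {BillingCycle, Carrier, DataCap, IMEI, PlanID, Region, SubscriberID} — all of the relation — so {IMEI, SubscriberID} is a candidate key.
{PlanID, SubscriberID}⁺ = {BillingCycle, Carrier, DataCap, IMEI, PlanID, Region, SubscriberID} — all of the relation — so {PlanID, SubscriberID} is a candidate key.
Any other superkey properly contains one of these, so there are no further candidate keys.

{IMEI, SubscriberID}, {PlanID, SubscriberID}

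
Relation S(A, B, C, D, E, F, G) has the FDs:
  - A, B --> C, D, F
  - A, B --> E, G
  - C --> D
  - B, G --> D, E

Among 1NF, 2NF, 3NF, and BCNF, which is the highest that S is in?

Candidate key: {A, B}. Prime attributes: {A, B}.
C --> D: {C}⁺ = {C, D}, which is not all of the attributes, so the left side is not a superkey — BCNF is violated.
Because {D} is non-prime and the left side of C --> D is not a superkey, the relation is not in 3NF.
No proper subset of a key has a non-prime attribute in its closure, so there is no partial dependency; 2NF holds.

2NF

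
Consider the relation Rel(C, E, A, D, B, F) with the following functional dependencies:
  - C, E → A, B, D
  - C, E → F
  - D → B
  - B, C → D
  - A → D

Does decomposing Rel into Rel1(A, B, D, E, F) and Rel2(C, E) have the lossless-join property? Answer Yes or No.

Common attributes: {E}; their closure is {E}.
The closure covers neither Rel1 nor Rel2 entirely; the join is not lossless.

No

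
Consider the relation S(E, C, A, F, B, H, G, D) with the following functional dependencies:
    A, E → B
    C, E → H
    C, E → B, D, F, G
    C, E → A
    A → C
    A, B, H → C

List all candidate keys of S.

{A, E}, {C, E}

Attributes never on any right-hand side: {E} — every candidate key must contain it.
{A, E} is a candidate key since {A, E}⁺ = {A, B, C, D, E, F, G, H} covers every attribute.
{C, E} is a candidate key since {C, E}⁺ = {A, B, C, D, E, F, G, H} covers every attribute.
No proper subset of any of these is a key, and no other minimal superkey exists.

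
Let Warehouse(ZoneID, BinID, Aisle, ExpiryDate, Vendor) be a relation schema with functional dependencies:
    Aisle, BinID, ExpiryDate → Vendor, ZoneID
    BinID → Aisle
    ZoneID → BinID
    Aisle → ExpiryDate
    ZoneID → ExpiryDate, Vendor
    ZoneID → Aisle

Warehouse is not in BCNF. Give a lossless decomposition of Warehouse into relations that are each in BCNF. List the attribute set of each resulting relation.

Candidate keys of the original relation: {BinID}, {ZoneID}.
In {Aisle, BinID, ExpiryDate, Vendor, ZoneID}, {Aisle} is not a superkey ({Aisle}⁺ restricted to this set is {Aisle, ExpiryDate}), so split on Aisle → ExpiryDate into {Aisle, ExpiryDate} and {Aisle, BinID, Vendor, ZoneID}.
{Aisle, ExpiryDate} has no BCNF violation.
{Aisle, BinID, Vendor, ZoneID} has no BCNF violation.

{Aisle, BinID, Vendor, ZoneID}; {Aisle, ExpiryDate}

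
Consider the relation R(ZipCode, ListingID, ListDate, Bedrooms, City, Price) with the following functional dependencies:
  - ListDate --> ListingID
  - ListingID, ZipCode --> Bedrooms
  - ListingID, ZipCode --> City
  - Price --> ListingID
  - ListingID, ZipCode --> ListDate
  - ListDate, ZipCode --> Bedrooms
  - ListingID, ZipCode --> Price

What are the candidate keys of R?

Attributes never on any right-hand side: {ZipCode} — every candidate key must contain it.
{ListDate, ZipCode}⁺ = {Bedrooms, City, ListDate, ListingID, Price, ZipCode}, which is every attribute, so {ListDate, ZipCode} is a candidate key.
{ListingID, ZipCode}⁺ = {Bedrooms, City, ListDate, ListingID, Price, ZipCode}, which is every attribute, so {ListingID, ZipCode} is a candidate key.
{Price, ZipCode}⁺ = {Bedrooms, City, ListDate, ListingID, Price, ZipCode}, which is every attribute, so {Price, ZipCode} is a candidate key.
These are minimal and exhaustive — every other superkey contains one of them.

{ListDate, ZipCode}, {ListingID, ZipCode}, {Price, ZipCode}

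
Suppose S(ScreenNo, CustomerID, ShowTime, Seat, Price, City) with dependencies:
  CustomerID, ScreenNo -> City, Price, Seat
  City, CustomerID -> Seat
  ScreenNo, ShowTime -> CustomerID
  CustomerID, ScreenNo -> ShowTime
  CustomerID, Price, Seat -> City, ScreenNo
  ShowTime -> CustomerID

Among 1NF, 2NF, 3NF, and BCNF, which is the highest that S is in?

3NF

Candidate keys: {City, CustomerID, Price}, {City, Price, ShowTime}, {CustomerID, Price, Seat}, {CustomerID, ScreenNo}, {Price, Seat, ShowTime}, {ScreenNo, ShowTime}. Prime attributes: {City, CustomerID, Price, ScreenNo, Seat, ShowTime}.
City, CustomerID -> Seat breaks BCNF: {City, CustomerID}⁺ = {City, CustomerID, Seat}, so {City, CustomerID} is not a superkey.
Since {Seat} ⊆ prime attributes and every other non-superkey FD also has a prime right side, the schema is in 3NF.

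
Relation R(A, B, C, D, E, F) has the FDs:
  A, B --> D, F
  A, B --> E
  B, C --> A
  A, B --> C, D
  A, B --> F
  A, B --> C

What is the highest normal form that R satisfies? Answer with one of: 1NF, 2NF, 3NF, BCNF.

Candidate keys: {A, B}, {B, C}. Prime attributes: {A, B, C}.
Each dependency's left side is a superkey — BCNF holds.

BCNF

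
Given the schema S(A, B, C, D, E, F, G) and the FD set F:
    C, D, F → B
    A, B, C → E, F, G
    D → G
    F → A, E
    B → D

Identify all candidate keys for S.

{C} never appears on the right of any FD, so every key must include it.
{A, B, C} is a candidate key since {A, B, C}⁺ = {A, B, C, D, E, F, G} covers every attribute.
{B, C, F} is a candidate key since {B, C, F}⁺ = {A, B, C, D, E, F, G} covers every attribute.
{C, D, F} is a candidate key since {C, D, F}⁺ = {A, B, C, D, E, F, G} covers every attribute.
These are minimal and exhaustive — every other superkey contains one of them.

{A, B, C}, {B, C, F}, {C, D, F}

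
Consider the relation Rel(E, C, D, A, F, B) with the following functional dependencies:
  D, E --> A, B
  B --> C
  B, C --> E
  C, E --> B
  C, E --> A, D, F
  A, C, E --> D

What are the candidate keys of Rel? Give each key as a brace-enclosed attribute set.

{B} is a candidate key since {B}⁺ = {A, B, C, D, E, F} covers every attribute.
{C, E} is a candidate key since {C, E}⁺ = {A, B, C, D, E, F} covers every attribute.
{D, E} is a candidate key since {D, E}⁺ = {A, B, C, D, E, F} covers every attribute.
These are minimal and exhaustive — every other superkey contains one of them.

{B}, {C, E}, {D, E}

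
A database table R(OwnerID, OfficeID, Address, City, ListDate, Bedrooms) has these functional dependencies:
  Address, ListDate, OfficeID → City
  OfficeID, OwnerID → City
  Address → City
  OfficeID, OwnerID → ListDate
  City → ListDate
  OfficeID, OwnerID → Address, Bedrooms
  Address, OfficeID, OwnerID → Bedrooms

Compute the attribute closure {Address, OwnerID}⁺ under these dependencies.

Start with {Address, OwnerID}.
Address → City applies; add {City} → now {Address, City, OwnerID}.
City → ListDate applies; add {ListDate} → now {Address, City, ListDate, OwnerID}.
No further FD applies.

{Address, City, ListDate, OwnerID}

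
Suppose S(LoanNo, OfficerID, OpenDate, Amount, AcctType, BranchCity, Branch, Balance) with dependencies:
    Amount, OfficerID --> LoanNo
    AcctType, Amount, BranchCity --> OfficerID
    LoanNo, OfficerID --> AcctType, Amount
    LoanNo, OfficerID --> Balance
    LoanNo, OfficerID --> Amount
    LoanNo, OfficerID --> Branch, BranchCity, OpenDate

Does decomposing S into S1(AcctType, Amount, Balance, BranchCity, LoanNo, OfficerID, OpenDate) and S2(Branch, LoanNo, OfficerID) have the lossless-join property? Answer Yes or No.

The shared attributes are {LoanNo, OfficerID} and {LoanNo, OfficerID}⁺ = {AcctType, Amount, Balance, Branch, BranchCity, LoanNo, OfficerID, OpenDate}.
This includes all of S1, so the common attributes are a superkey of S1 — the join is lossless.

Yes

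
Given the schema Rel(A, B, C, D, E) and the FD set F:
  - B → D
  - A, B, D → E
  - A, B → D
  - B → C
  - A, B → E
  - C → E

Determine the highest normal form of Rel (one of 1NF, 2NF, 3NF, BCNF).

Candidate key: {A, B}. Prime attributes: {A, B}.
B → D breaks BCNF: {B}⁺ = {B, C, D, E}, so {B} is not a superkey.
B → D has non-prime {D} on the right and a non-superkey on the left, so 3NF fails.
{B} is a proper subset of the key {A, B}, and {B}⁺ contains the non-prime attributes {C, D, E} — a partial dependency, so 2NF is violated.

1NF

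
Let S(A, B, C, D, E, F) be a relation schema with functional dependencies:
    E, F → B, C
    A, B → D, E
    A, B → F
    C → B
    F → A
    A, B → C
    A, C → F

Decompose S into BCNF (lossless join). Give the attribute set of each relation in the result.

{A, F}; {B, C}; {C, D, E, F}

Candidate keys of the original relation: {A, B}, {A, C}, {B, F}, {C, F}, {E, F}.
In {A, B, C, D, E, F}, {C} is not a superkey ({C}⁺ restricted to this set is {B, C}), so split on C → B into {B, C} and {A, C, D, E, F}.
{B, C} is in BCNF.
In {A, C, D, E, F}, {F} is not a superkey ({F}⁺ restricted to this set is {A, F}), so split on F → A into {A, F} and {C, D, E, F}.
{A, F} is in BCNF.
{C, D, E, F} is in BCNF.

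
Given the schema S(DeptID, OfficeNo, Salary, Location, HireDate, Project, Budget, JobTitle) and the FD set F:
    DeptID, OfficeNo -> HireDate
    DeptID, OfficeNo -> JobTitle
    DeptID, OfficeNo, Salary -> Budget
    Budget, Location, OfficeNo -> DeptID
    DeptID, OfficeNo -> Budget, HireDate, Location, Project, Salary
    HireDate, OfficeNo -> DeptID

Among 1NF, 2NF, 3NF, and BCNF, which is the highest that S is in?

BCNF

Candidate keys: {Budget, Location, OfficeNo}, {DeptID, OfficeNo}, {HireDate, OfficeNo}. Prime attributes: {Budget, DeptID, HireDate, Location, OfficeNo}.
Each dependency's left side is a superkey — BCNF holds.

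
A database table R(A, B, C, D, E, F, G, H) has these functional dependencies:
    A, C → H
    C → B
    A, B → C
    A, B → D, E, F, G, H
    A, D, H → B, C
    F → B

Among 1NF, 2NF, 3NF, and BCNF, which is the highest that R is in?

3NF

Candidate keys: {A, B}, {A, C}, {A, D, H}, {A, F}. Prime attributes: {A, B, C, D, F, H}.
C → B breaks BCNF: {C}⁺ = {B, C}, so {C} is not a superkey.
Its right-hand attributes {B} are all prime, as are those of every other non-superkey FD — the relation is in 3NF.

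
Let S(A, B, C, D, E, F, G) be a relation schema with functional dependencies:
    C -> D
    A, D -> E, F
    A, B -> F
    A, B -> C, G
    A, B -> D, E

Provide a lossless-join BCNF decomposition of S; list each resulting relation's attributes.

Candidate key of the original relation: {A, B}.
{A, B, C, D, E, F, G}: {C} determines {C, D} here but is not a superkey — split on C -> D, giving {C, D} and {A, B, C, E, F, G}.
{C, D} is in BCNF.
{A, B, C, E, F, G}: {A, C} determines {A, C, E, F} here but is not a superkey — split on A, C -> E, F, giving {A, C, E, F} and {A, B, C, G}.
{A, C, E, F} is in BCNF.
{A, B, C, G} is in BCNF.

{A, B, C, G}; {A, C, E, F}; {C, D}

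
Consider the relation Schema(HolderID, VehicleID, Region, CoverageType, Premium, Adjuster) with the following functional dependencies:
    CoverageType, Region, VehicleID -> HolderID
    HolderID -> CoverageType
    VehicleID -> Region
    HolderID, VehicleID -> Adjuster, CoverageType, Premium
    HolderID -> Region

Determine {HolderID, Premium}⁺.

Start with {HolderID, Premium}.
HolderID -> CoverageType applies; add {CoverageType} → now {CoverageType, HolderID, Premium}.
HolderID -> Region applies; add {Region} → now {CoverageType, HolderID, Premium, Region}.
No further FD applies.

{CoverageType, HolderID, Premium, Region}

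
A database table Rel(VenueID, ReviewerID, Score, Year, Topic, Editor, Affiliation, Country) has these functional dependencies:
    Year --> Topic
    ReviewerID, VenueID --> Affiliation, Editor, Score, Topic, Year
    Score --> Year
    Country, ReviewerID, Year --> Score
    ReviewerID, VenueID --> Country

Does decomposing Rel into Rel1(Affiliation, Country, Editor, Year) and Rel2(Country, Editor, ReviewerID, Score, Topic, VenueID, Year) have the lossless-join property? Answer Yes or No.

No

Common attributes: {Country, Editor, Year}; their closure is {Country, Editor, Topic, Year}.
The closure covers neither Rel1 nor Rel2 entirely; the join is not lossless.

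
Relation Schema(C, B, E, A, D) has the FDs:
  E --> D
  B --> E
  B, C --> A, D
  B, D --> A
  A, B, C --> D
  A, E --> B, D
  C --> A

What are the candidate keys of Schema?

{B, C}, {C, E}

Attributes never on any right-hand side: {C} — every candidate key must contain it.
Closure of {B, C} is {A, B, C, D, E}, the whole schema; {B, C} is a candidate key.
Closure of {C, E} is {A, B, C, D, E}, the whole schema; {C, E} is a candidate key.
No proper subset of any of these is a key, and no other minimal superkey exists.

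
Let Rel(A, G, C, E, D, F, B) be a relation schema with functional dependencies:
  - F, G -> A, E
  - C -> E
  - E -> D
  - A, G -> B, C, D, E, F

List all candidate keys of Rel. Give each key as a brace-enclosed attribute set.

No FD produces {G}, so it must be in every candidate key.
{A, G} is a candidate key since {A, G}⁺ = {A, B, C, D, E, F, G} covers every attribute.
{F, G} is a candidate key since {F, G}⁺ = {A, B, C, D, E, F, G} covers every attribute.
No proper subset of any of these is a key, and no other minimal superkey exists.

{A, G}, {F, G}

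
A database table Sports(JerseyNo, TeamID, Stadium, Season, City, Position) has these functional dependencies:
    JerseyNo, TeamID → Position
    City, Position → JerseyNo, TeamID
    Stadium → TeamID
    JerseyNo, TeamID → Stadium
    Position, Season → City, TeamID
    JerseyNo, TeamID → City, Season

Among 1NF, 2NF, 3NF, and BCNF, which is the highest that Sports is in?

3NF

Candidate keys: {City, Position}, {JerseyNo, Stadium}, {JerseyNo, TeamID}, {Position, Season}. Prime attributes: {City, JerseyNo, Position, Season, Stadium, TeamID}.
Stadium → TeamID breaks BCNF: {Stadium}⁺ = {Stadium, TeamID}, so {Stadium} is not a superkey.
Since {TeamID} ⊆ prime attributes and every other non-superkey FD also has a prime right side, the schema is in 3NF.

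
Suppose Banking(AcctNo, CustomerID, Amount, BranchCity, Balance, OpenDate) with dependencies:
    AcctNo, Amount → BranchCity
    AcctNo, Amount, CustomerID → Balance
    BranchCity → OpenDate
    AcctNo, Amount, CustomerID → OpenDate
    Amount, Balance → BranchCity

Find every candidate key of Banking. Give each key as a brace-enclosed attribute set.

No FD produces {AcctNo, Amount, CustomerID}, so they must be in every candidate key.
{AcctNo, Amount, CustomerID} is a candidate key since {AcctNo, Amount, CustomerID}⁺ = {AcctNo, Amount, Balance, BranchCity, CustomerID, OpenDate} covers every attribute.
No smaller or unrelated set reaches every attribute, so there are no other keys.

{AcctNo, Amount, CustomerID}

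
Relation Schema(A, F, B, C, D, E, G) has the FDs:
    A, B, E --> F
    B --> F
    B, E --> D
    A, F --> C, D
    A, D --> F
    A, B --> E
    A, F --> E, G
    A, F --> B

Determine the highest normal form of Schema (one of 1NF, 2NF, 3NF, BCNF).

Candidate keys: {A, B}, {A, D}, {A, F}. Prime attributes: {A, B, D, F}.
B --> F: {B}⁺ = {B, F}, which is not all of the attributes, so the left side is not a superkey — BCNF is violated.
But every attribute on its right side ({F}) is prime, and the same holds for every other non-superkey FD, so 3NF still holds.

3NF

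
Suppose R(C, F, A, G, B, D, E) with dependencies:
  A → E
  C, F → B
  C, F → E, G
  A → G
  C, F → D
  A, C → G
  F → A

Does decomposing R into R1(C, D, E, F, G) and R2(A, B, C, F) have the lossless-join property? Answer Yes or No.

Common attributes: {C, F}; their closure is {A, B, C, D, E, F, G}.
R1 is contained in that closure, so R1 ∩ R2 → R1 holds and the join is lossless.

Yes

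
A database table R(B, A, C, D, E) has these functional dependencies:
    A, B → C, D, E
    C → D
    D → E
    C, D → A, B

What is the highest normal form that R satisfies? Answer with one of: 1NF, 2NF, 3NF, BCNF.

2NF

Candidate keys: {A, B}, {C}. Prime attributes: {A, B, C}.
D → E breaks BCNF: {D}⁺ = {D, E}, so {D} is not a superkey.
D → E determines the non-prime attribute {E} from a non-superkey — 3NF is violated.
Checking every proper subset of each key, none determines a non-prime attribute — 2NF is satisfied.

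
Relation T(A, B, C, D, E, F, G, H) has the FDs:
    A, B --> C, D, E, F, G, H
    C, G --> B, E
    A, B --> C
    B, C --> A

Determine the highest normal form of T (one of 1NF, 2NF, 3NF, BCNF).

Candidate keys: {A, B}, {B, C}, {C, G}. Prime attributes: {A, B, C, G}.
The left-hand side of every FD is a superkey, so BCNF is satisfied.

BCNF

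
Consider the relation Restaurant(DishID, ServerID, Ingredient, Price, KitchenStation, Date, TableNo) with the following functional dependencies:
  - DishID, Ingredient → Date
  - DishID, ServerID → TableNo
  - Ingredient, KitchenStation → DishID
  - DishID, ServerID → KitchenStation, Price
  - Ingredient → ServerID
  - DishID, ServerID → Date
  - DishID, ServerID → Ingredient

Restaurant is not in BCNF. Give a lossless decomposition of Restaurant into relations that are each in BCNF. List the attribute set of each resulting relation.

Candidate keys of the original relation: {DishID, Ingredient}, {DishID, ServerID}, {Ingredient, KitchenStation}.
Within {Date, DishID, Ingredient, KitchenStation, Price, ServerID, TableNo}: {Ingredient}⁺ ∩ {Date, DishID, Ingredient, KitchenStation, Price, ServerID, TableNo} = {Ingredient, ServerID}, not the whole set, so Ingredient → ServerID violates BCNF; decompose into {Ingredient, ServerID} and {Date, DishID, Ingredient, KitchenStation, Price, TableNo}.
{Ingredient, ServerID} has no BCNF violation.
{Date, DishID, Ingredient, KitchenStation, Price, TableNo} has no BCNF violation.

{Date, DishID, Ingredient, KitchenStation, Price, TableNo}; {Ingredient, ServerID}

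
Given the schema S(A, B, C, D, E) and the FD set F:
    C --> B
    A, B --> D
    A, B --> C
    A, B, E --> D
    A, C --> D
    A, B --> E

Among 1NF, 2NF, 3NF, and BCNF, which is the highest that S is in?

3NF

Candidate keys: {A, B}, {A, C}. Prime attributes: {A, B, C}.
For C --> B we have {C}⁺ = {B, C}; {C} is not a superkey, so BCNF fails.
Its right-hand attributes {B} are all prime, as are those of every other non-superkey FD — the relation is in 3NF.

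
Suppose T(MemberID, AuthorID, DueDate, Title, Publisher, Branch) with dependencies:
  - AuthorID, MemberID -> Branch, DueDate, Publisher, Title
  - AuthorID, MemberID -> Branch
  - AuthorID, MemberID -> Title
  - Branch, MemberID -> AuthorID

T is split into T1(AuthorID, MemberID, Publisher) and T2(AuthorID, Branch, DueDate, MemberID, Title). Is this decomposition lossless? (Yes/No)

The shared attributes are {AuthorID, MemberID} and {AuthorID, MemberID}⁺ = {AuthorID, Branch, DueDate, MemberID, Publisher, Title}.
T1 is contained in that closure, so T1 ∩ T2 -> T1 holds and the join is lossless.

Yes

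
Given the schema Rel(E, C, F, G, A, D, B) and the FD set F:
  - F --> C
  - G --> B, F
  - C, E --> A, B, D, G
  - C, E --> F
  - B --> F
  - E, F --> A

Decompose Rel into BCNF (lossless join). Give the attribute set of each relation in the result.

Candidate keys of the original relation: {B, E}, {C, E}, {E, F}, {E, G}.
Within {A, B, C, D, E, F, G}: {F}⁺ ∩ {A, B, C, D, E, F, G} = {C, F}, not the whole set, so F --> C violates BCNF; decompose into {C, F} and {A, B, D, E, F, G}.
{C, F} has no BCNF violation.
Within {A, B, D, E, F, G}: {G}⁺ ∩ {A, B, D, E, F, G} = {B, F, G}, not the whole set, so G --> B, F violates BCNF; decompose into {B, F, G} and {A, D, E, G}.
Within {B, F, G}: {B}⁺ ∩ {B, F, G} = {B, F}, not the whole set, so B --> F violates BCNF; decompose into {B, F} and {B, G}.
{B, F} has no BCNF violation.
{B, G} has no BCNF violation.
{A, D, E, G} has no BCNF violation.

{A, D, E, G}; {B, F}; {B, G}; {C, F}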